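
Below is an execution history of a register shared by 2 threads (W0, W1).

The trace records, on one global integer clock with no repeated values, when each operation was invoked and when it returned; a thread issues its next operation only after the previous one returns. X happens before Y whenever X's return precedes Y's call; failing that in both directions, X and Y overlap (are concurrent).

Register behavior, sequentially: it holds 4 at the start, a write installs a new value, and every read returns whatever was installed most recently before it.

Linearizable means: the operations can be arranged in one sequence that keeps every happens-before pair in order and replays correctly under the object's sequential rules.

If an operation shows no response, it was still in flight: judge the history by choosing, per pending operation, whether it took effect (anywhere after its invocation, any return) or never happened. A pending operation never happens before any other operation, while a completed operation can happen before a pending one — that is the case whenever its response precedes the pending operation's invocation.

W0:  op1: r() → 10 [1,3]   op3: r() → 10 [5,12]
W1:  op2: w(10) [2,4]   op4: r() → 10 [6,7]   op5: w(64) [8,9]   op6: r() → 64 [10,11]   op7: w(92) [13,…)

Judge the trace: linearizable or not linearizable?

linearizable

one valid linearization: op2, op1, op3, op4, op5, op6
1. op2 w(10), leaving value 10
2. op1 r() → 10, leaving value 10
3. op3 r() → 10, leaving value 10
4. op4 r() → 10, leaving value 10
5. op5 w(64), leaving value 64
6. op6 r() → 64, leaving value 64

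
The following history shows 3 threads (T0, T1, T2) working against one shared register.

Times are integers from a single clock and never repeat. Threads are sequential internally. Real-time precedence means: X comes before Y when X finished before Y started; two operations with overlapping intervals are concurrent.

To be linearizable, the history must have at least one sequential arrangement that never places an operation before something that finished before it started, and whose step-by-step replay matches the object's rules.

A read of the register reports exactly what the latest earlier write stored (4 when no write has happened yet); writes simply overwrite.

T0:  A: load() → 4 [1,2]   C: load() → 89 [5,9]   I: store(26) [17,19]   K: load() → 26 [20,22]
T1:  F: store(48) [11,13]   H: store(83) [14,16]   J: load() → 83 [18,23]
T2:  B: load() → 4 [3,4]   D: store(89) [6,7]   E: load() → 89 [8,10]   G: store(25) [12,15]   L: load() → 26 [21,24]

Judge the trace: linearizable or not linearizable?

linearizable

witness order: A, B, D, C, E, F, G, H, J, I, K, L
step 1: A load() → 4 — value 4
step 2: B load() → 4 — value 4
step 3: D store(89) — value 89
step 4: C load() → 89 — value 89
step 5: E load() → 89 — value 89
step 6: F store(48) — value 48
step 7: G store(25) — value 25
step 8: H store(83) — value 83
step 9: J load() → 83 — value 83
step 10: I store(26) — value 26
step 11: K load() → 26 — value 26
step 12: L load() → 26 — value 26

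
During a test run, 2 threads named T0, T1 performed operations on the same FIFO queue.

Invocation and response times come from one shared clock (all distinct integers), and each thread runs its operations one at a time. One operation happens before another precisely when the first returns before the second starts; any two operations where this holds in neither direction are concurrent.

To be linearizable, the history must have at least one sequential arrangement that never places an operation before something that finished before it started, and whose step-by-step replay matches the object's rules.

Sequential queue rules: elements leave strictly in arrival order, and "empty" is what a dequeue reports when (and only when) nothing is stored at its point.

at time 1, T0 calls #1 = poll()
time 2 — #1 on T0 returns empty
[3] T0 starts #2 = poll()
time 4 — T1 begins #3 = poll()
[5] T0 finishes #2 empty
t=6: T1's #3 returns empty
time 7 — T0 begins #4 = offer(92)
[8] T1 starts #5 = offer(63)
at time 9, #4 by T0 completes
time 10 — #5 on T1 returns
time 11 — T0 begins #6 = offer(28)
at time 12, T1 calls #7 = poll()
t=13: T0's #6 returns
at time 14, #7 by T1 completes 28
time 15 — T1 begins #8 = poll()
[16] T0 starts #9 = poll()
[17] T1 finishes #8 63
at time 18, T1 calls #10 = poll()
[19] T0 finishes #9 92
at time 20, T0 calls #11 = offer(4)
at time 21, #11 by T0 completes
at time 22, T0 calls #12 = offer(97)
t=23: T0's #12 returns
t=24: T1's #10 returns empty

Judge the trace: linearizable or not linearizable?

already the first 14 events (up to #7's response at time 14) admit no linearization; the first 13 still do
no legal order exists: 8 real-time-consistent candidates over 7 completed FIFO queue operations, all rejected
sample order #1, #2, #3, #4, #5, #6, #7 stalls at step 7 — #7 poll() → 28 has no legal effect
sample order #1, #2, #3, #4, #5, #7, #6 stalls at step 6 — #7 poll() → 28 has no legal effect

not linearizable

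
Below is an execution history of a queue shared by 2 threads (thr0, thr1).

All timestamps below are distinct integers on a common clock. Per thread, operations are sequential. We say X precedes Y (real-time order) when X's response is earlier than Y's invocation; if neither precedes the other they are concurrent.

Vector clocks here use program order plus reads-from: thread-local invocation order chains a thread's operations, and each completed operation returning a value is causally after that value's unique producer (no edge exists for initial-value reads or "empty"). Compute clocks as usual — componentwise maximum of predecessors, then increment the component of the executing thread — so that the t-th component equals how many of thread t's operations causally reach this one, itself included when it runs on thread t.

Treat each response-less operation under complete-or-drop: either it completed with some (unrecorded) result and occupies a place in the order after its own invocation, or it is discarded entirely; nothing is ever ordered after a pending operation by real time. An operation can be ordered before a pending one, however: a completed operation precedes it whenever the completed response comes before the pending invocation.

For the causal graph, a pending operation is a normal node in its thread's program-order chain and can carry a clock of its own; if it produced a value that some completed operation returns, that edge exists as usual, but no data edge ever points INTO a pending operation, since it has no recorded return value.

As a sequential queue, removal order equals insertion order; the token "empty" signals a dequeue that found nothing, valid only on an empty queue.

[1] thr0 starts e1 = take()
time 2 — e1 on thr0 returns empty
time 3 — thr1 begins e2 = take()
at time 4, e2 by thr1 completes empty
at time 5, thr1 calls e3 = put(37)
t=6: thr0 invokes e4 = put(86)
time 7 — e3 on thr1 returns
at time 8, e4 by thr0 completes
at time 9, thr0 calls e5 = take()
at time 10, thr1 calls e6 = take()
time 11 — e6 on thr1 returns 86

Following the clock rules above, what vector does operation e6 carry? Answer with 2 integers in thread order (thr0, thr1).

(2, 3)

root op e2, invoked 3: fresh clock plus thr1's own tick → (0, 1)
root op e1, invoked 1: fresh clock plus thr0's own tick → (1, 0)
from VC(e2)=(0, 1), e3 (invoked 5) maxes components and bumps thr1 → (0, 2)
from VC(e1)=(1, 0), e4 (invoked 6) maxes components and bumps thr0 → (2, 0)
from VC(e4)=(2, 0), e5 (invoked 9) maxes components and bumps thr0 → (3, 0)
from VC(e3)=(0, 2), VC(e4)=(2, 0), e6 (invoked 10) maxes components and bumps thr1 → (2, 3)
target: VC(e6) = (2, 3)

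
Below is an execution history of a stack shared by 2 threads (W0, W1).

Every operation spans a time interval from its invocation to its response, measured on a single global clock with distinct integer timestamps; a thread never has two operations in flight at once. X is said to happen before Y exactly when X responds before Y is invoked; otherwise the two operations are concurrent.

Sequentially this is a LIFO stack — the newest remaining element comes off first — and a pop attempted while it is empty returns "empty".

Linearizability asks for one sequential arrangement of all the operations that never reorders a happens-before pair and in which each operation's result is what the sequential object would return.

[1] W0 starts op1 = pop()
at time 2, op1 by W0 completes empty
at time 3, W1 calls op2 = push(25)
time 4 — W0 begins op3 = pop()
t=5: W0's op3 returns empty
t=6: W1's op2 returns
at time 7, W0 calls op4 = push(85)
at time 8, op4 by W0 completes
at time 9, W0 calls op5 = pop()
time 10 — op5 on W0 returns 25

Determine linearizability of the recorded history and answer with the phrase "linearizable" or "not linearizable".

cut after 9 events: linearizable; cut after 10 events (op5 responds, time 10): not linearizable
all 2 real-time-respecting orders fail — 5 completed stack operations, no legal replay
sample order op1, op2, op3, op4, op5 stalls at step 3 — op3 pop() → empty has no legal effect
sample order op1, op3, op2, op4, op5 stalls at step 5 — op5 pop() → 25 has no legal effect

not linearizable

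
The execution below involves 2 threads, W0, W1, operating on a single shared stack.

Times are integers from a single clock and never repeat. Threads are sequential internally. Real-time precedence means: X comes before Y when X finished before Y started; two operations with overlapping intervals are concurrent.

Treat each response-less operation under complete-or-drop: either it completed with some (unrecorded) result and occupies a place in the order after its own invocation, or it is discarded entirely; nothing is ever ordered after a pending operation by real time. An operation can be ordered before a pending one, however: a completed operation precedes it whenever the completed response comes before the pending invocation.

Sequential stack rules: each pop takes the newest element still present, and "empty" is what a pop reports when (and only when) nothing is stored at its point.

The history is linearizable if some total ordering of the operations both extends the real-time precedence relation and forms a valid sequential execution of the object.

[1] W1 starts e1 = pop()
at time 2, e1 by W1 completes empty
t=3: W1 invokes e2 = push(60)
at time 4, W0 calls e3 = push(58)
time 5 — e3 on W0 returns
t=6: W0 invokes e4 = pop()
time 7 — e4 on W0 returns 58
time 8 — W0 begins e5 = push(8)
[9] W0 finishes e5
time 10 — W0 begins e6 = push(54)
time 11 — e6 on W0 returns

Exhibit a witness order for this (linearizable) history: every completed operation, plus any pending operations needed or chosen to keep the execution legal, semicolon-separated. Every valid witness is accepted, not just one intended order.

1. e1 pop() → empty, leaving stack <>
2. e2 push(60) (pending, included), leaving stack <60>
3. e3 push(58), leaving stack <60,58>
4. e4 pop() → 58, leaving stack <60>
5. e5 push(8), leaving stack <60,8>
6. e6 push(54), leaving stack <60,8,54>

e1; e2; e3; e4; e5; e6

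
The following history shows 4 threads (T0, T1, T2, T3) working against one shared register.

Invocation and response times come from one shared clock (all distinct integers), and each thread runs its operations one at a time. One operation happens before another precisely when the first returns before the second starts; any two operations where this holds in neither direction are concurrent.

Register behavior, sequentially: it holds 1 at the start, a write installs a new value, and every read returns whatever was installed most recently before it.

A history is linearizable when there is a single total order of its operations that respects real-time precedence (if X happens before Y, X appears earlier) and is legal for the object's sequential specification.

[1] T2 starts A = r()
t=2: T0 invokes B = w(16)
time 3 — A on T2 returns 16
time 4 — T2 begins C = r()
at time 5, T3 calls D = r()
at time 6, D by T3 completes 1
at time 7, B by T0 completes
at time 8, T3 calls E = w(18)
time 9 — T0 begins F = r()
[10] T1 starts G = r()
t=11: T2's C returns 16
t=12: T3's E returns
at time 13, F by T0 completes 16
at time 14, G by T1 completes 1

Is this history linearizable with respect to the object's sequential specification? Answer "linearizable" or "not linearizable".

not linearizable

through event 5 a valid linearization exists; event 6 (D responding at time 6) ends that
the completed operations (2 total) allow one real-time order; the register replay rejects it
no escape via the 2 pending operations (B, C): every completion choice fails
sample order A, D (pending dropped) stalls at step 1 — A r() → 16 has no legal effect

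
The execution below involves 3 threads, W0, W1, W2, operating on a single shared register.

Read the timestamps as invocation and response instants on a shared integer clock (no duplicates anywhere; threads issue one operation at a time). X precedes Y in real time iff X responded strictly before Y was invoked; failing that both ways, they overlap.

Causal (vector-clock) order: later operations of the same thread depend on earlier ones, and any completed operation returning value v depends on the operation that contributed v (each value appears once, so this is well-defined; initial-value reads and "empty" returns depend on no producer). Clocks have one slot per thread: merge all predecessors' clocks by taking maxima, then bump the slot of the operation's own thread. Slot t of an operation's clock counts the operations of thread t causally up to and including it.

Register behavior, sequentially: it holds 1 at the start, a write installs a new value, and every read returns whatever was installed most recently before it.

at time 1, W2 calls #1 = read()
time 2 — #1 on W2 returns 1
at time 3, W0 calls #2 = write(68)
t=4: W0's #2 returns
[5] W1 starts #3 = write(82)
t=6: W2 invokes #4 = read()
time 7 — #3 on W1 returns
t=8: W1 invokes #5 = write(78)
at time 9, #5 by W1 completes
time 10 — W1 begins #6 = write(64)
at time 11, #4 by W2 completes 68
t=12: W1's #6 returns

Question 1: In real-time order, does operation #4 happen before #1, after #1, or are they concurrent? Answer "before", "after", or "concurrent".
after

#4 spans [6,11], #1 spans [1,2]
resp(#1)=2 < inv(#4)=6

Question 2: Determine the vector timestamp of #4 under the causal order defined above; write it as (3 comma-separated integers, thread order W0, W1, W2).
(1, 0, 2)

no predecessors for #1 (invoked 1): W2 increments from zero → (0, 0, 1)
no predecessors for #3 (invoked 5): W1 increments from zero → (0, 1, 0)
no predecessors for #2 (invoked 3): W0 increments from zero → (1, 0, 0)
VC(#5, invoked at 8): max of VC(#3)=(0, 1, 0), then +1 on thread W1 → (0, 2, 0)
VC(#6, invoked at 10): max of VC(#5)=(0, 2, 0), then +1 on thread W1 → (0, 3, 0)
VC(#4, invoked at 6): max of VC(#1)=(0, 0, 1), VC(#2)=(1, 0, 0), then +1 on thread W2 → (1, 0, 2)
target: VC(#4) = (1, 0, 2)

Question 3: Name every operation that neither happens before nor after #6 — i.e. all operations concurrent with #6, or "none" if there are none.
#4

overlap test against #6 [10,12]: concurrent iff the interval meets 10..12
#1 [1,2]: before
#2 [3,4]: before
#3 [5,7]: before
#4 [6,11]: concurrent
#5 [8,9]: before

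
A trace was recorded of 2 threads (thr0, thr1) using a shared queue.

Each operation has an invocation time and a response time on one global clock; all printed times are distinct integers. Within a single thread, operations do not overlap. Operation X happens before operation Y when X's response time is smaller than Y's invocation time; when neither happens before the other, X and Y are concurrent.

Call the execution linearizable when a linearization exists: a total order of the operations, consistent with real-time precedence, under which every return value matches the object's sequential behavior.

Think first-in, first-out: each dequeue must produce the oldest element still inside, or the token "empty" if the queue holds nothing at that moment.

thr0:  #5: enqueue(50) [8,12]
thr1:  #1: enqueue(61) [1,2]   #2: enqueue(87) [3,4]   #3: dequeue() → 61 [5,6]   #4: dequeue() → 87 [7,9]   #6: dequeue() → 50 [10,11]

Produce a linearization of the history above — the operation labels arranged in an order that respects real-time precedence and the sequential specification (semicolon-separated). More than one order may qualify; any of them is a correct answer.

#1; #2; #3; #4; #5; #6

1. #1 enqueue(61), leaving queue <61>
2. #2 enqueue(87), leaving queue <61,87>
3. #3 dequeue() → 61, leaving queue <87>
4. #4 dequeue() → 87, leaving queue <>
5. #5 enqueue(50), leaving queue <50>
6. #6 dequeue() → 50, leaving queue <>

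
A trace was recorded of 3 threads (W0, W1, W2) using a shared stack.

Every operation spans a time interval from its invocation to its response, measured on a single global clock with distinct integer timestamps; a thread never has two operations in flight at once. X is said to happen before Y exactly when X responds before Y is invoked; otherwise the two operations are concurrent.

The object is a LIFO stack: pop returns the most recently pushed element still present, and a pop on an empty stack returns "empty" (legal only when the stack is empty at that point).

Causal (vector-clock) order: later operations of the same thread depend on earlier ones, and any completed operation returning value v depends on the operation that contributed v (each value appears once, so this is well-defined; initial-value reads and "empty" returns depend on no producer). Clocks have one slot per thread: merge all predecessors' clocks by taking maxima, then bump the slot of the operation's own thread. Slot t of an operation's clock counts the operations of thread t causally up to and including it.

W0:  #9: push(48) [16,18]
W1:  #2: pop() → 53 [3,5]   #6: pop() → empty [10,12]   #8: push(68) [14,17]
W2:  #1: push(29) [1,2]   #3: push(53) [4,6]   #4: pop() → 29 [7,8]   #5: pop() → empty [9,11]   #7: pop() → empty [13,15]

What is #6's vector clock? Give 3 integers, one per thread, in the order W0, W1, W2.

(0, 2, 2)

VC(#1, invoked at 1): no causal predecessors; +1 on W2 → (0, 0, 1)
VC(#9, invoked at 16): no causal predecessors; +1 on W0 → (1, 0, 0)
invoked at 4, #3 merges VC(#1)=(0, 0, 1) and bumps W2's slot → (0, 0, 2)
invoked at 7, #4 merges VC(#1)=(0, 0, 1), VC(#3)=(0, 0, 2) and bumps W2's slot → (0, 0, 3)
invoked at 3, #2 merges VC(#3)=(0, 0, 2) and bumps W1's slot → (0, 1, 2)
invoked at 9, #5 merges VC(#4)=(0, 0, 3) and bumps W2's slot → (0, 0, 4)
invoked at 10, #6 merges VC(#2)=(0, 1, 2) and bumps W1's slot → (0, 2, 2)
invoked at 13, #7 merges VC(#5)=(0, 0, 4) and bumps W2's slot → (0, 0, 5)
invoked at 14, #8 merges VC(#6)=(0, 2, 2) and bumps W1's slot → (0, 3, 2)
target: VC(#6) = (0, 2, 2)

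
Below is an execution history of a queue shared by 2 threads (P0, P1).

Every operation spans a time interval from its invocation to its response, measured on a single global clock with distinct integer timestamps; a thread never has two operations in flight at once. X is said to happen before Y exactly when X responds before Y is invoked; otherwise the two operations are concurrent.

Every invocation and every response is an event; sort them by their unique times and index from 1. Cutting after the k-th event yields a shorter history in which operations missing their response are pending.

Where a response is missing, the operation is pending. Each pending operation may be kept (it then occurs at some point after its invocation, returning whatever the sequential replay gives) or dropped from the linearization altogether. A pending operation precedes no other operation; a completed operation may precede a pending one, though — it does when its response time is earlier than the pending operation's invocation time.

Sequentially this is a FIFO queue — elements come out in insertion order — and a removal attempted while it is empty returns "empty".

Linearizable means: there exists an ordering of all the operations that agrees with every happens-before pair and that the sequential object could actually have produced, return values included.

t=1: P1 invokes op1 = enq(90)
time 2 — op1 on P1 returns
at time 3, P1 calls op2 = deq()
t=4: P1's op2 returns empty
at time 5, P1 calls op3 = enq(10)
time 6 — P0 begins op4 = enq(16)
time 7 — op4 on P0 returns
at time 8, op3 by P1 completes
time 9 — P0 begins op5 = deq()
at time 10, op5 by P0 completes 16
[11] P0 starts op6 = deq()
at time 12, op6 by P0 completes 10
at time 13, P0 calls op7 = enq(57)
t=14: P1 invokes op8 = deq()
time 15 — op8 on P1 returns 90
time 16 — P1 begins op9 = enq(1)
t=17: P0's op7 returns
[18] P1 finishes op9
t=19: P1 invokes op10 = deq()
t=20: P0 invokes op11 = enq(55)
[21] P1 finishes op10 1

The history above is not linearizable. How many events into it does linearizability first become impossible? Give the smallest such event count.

4

a valid linearization of events 1..3 exists, for instance op1:
after step 1 (op1 enq(90)): queue <90>
adding event 4 (op2 responds at 4) leaves no legal real-time order
one such order, op1, op2, breaks at step 2 where op2 deq() → empty is illegal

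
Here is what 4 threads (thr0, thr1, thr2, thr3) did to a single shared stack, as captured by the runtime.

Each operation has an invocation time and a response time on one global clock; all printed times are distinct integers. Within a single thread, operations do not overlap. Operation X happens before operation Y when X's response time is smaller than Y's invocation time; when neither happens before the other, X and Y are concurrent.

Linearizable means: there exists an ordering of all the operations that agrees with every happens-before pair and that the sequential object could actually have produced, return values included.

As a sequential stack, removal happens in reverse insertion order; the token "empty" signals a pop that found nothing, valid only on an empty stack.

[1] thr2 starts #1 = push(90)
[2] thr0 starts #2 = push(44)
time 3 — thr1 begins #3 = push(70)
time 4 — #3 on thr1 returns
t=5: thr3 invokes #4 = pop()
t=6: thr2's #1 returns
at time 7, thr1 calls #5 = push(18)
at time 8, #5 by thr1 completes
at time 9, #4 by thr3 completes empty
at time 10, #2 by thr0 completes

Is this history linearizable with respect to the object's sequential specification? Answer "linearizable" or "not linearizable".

events 1..8 are fine; event 9 — the response of #4 at time 9 — makes the prefix non-linearizable
the 4 completed operations admit 5 real-time orders; each fails the stack replay
including or dropping the 1 pending operation (#2) in any combination fails
sample order #1, #3, #4, #5 (pending dropped) stalls at step 3 — #4 pop() → empty has no legal effect
sample order #1, #3, #5, #4 (pending dropped) stalls at step 4 — #4 pop() → empty has no legal effect

not linearizable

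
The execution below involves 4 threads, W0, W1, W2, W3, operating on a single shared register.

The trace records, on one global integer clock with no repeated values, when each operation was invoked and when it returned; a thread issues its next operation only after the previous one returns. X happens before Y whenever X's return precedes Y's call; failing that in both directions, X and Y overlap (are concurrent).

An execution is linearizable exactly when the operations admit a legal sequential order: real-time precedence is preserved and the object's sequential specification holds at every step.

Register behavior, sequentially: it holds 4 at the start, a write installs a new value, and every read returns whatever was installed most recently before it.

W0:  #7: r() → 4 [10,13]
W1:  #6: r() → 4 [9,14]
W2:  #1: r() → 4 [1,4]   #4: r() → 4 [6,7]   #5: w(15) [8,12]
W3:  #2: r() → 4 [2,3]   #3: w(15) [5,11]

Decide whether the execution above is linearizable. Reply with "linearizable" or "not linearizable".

witness order: #1, #2, #4, #6, #7, #3, #5
1. #1 r() → 4, leaving value 4
2. #2 r() → 4, leaving value 4
3. #4 r() → 4, leaving value 4
4. #6 r() → 4, leaving value 4
5. #7 r() → 4, leaving value 4
6. #3 w(15), leaving value 15
7. #5 w(15), leaving value 15

linearizable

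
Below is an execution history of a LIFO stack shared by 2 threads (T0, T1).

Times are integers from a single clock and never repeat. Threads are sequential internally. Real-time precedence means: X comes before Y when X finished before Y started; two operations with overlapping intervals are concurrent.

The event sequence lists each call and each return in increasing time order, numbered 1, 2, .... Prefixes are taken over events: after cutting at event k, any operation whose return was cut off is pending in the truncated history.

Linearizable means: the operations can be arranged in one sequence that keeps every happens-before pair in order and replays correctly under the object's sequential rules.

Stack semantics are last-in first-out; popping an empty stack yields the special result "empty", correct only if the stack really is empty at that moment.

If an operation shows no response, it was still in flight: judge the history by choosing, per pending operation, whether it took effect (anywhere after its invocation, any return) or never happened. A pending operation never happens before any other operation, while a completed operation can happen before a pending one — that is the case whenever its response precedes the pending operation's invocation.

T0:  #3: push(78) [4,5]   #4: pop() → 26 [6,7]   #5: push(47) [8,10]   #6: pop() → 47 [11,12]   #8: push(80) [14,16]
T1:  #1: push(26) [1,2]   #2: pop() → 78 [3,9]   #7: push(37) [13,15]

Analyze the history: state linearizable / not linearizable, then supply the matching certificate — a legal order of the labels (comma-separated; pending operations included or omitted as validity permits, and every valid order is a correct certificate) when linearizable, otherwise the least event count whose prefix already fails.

step 1: #1 push(26) — stack <26>
step 2: #3 push(78) — stack <26,78>
step 3: #2 pop() → 78 — stack <26>
step 4: #4 pop() → 26 — stack <>
step 5: #5 push(47) — stack <47>
step 6: #6 pop() → 47 — stack <>
step 7: #7 push(37) — stack <37>
step 8: #8 push(80) — stack <37,80>

linearizable — witness: #1, #3, #2, #4, #5, #6, #7, #8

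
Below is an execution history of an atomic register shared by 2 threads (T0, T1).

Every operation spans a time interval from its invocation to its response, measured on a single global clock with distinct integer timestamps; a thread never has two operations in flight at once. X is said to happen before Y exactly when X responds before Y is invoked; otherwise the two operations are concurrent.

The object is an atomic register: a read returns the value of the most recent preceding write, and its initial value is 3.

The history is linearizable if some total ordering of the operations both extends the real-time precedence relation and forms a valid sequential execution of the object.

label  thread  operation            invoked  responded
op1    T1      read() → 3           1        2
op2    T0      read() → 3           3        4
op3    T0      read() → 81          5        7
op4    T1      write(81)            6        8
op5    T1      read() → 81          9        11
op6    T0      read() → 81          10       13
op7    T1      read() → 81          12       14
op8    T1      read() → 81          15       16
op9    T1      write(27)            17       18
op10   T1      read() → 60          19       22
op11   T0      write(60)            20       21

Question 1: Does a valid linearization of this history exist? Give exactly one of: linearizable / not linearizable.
linearizable

a witness: op1, op2, op4, op3, op5, op6, op7, op8, op9, op11, op10
after step 1 (op1 read() → 3): value 3
after step 2 (op2 read() → 3): value 3
after step 3 (op4 write(81)): value 81
after step 4 (op3 read() → 81): value 81
after step 5 (op5 read() → 81): value 81
after step 6 (op6 read() → 81): value 81
after step 7 (op7 read() → 81): value 81
after step 8 (op8 read() → 81): value 81
after step 9 (op9 write(27)): value 27
after step 10 (op11 write(60)): value 60
after step 11 (op10 read() → 60): value 60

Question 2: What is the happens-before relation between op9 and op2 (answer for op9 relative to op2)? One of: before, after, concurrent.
after

op9 spans [17,18], op2 spans [3,4]
resp(op2)=4 < inv(op9)=17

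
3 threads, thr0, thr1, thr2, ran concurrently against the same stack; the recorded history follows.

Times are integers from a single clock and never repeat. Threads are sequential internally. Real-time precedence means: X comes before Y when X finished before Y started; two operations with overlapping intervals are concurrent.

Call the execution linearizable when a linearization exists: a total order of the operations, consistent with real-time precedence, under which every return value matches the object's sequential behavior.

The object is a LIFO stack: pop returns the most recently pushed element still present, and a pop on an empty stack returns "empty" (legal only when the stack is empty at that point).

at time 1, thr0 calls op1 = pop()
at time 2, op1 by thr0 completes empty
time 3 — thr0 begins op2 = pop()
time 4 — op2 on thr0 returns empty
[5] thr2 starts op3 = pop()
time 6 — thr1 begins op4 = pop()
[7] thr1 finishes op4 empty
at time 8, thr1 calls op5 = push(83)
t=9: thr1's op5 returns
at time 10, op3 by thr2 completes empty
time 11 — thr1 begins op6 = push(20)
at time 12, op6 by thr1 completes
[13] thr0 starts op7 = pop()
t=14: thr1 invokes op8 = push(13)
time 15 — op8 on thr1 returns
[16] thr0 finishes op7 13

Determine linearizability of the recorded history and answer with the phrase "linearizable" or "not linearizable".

a witness: op1, op2, op3, op4, op5, op6, op8, op7
step 1: op1 pop() → empty — stack <>
step 2: op2 pop() → empty — stack <>
step 3: op3 pop() → empty — stack <>
step 4: op4 pop() → empty — stack <>
step 5: op5 push(83) — stack <83>
step 6: op6 push(20) — stack <83,20>
step 7: op8 push(13) — stack <83,20,13>
step 8: op7 pop() → 13 — stack <83,20>

linearizable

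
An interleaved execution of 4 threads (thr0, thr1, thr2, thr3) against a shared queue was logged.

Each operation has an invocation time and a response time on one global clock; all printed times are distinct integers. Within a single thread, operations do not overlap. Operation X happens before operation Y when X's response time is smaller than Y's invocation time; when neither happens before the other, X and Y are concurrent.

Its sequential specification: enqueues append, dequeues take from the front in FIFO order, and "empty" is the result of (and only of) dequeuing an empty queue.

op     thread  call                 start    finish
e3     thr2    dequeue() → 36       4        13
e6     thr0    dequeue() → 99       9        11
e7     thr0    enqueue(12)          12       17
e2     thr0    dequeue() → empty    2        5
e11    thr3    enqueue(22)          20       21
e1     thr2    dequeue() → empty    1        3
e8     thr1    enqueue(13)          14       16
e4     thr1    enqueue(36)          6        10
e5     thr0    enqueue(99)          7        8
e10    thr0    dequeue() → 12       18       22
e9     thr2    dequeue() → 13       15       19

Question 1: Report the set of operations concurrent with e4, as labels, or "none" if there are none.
concurrent with e4 ([6,10]): every op whose interval crosses 6..10
e1 [1,3]: before
e2 [2,5]: before
e3 [4,13]: concurrent
e5 [7,8]: concurrent
e6 [9,11]: concurrent
e7 [12,17]: after
e8 [14,16]: after
e9 [15,19]: after
e10 [18,22]: after
e11 [20,21]: after

e3, e5, e6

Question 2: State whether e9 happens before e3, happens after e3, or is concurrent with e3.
e9 spans [15,19], e3 spans [4,13]
resp(e3)=13 < inv(e9)=15

after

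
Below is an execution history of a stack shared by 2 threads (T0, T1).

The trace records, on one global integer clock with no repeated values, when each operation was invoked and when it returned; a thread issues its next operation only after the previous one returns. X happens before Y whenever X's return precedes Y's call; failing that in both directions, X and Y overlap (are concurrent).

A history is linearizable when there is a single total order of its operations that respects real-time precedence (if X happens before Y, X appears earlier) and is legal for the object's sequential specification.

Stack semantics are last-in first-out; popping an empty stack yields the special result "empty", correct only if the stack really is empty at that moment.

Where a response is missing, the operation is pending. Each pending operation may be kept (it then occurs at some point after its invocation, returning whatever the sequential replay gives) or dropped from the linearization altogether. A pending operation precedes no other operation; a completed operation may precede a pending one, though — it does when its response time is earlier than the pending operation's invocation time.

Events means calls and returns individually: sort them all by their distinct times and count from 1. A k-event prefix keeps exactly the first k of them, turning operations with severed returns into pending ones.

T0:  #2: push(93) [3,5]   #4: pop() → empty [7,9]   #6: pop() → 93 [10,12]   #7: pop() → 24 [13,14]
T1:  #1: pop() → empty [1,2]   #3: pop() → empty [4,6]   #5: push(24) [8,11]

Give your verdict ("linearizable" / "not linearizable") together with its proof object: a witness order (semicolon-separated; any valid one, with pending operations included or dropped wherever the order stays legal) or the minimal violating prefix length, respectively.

already the first 9 events (up to #4's response at time 9) admit no linearization; the first 8 still do
2 orders of the 4 completed stack ops respect real time; none is legal
completion choices over the 1 pending operation (#5) were checked; none helps
sample order #1, #2, #3, #4 (pending dropped) stalls at step 3 — #3 pop() → empty has no legal effect
sample order #1, #3, #2, #4 (pending dropped) stalls at step 4 — #4 pop() → empty has no legal effect

not linearizable — minimal violating prefix: 9 events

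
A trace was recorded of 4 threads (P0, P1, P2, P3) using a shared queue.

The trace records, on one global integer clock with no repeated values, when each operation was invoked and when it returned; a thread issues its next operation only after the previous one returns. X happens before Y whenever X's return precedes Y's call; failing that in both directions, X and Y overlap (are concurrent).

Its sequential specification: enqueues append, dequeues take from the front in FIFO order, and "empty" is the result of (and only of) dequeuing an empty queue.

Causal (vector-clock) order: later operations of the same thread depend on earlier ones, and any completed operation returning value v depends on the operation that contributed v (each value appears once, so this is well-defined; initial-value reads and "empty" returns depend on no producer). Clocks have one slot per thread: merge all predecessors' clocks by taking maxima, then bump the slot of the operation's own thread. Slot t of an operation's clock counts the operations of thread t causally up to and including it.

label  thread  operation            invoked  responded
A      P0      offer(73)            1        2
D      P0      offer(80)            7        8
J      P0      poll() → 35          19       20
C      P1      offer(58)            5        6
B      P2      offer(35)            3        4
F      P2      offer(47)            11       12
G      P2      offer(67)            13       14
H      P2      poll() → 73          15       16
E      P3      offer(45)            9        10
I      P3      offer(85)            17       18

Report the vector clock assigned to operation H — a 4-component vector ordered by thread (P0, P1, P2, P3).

no predecessors for E (invoked 9): P3 increments from zero → (0, 0, 0, 1)
no predecessors for B (invoked 3): P2 increments from zero → (0, 0, 1, 0)
no predecessors for C (invoked 5): P1 increments from zero → (0, 1, 0, 0)
no predecessors for A (invoked 1): P0 increments from zero → (1, 0, 0, 0)
merge at I (invoked 17): VC(E)=(0, 0, 0, 1), own-thread bump on P3 → (0, 0, 0, 2)
merge at F (invoked 11): VC(B)=(0, 0, 1, 0), own-thread bump on P2 → (0, 0, 2, 0)
merge at D (invoked 7): VC(A)=(1, 0, 0, 0), own-thread bump on P0 → (2, 0, 0, 0)
merge at G (invoked 13): VC(F)=(0, 0, 2, 0), own-thread bump on P2 → (0, 0, 3, 0)
merge at J (invoked 19): VC(B)=(0, 0, 1, 0), VC(D)=(2, 0, 0, 0), own-thread bump on P0 → (3, 0, 1, 0)
merge at H (invoked 15): VC(A)=(1, 0, 0, 0), VC(G)=(0, 0, 3, 0), own-thread bump on P2 → (1, 0, 4, 0)
target: VC(H) = (1, 0, 4, 0)

(1, 0, 4, 0)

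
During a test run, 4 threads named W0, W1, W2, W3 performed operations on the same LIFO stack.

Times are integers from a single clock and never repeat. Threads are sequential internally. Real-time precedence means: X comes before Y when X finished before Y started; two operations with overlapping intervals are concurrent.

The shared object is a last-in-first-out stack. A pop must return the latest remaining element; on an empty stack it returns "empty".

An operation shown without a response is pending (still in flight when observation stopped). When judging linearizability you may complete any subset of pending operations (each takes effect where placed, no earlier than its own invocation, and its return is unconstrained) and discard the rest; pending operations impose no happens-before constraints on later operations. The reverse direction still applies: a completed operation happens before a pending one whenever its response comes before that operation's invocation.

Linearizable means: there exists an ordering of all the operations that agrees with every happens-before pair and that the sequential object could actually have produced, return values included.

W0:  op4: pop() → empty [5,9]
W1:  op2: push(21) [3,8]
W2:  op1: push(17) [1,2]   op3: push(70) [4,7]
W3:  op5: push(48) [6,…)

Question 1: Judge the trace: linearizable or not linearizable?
the violation lands at event 9, op4's response at time 9: events 1..8 linearize, events 1..9 do not
the 4 completed operations admit 6 real-time orders; each fails the LIFO stack replay
every completion of the 1 pending operation (op5) was checked; none linearizes
for example op1, op2, op3, op4 (pending dropped) fails at step 4: op4 pop() → empty is not legal there
for example op1, op2, op4, op3 (pending dropped) fails at step 3: op4 pop() → empty is not legal there

not linearizable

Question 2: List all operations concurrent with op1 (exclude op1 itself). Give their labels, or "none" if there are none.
overlap test against op1 [1,2]: concurrent iff the interval meets 1..2
op2 [3,8]: after
op3 [4,7]: after
op4 [5,9]: after
op5 [6,…): after

none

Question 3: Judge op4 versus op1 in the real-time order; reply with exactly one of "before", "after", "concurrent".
op4 spans [5,9], op1 spans [1,2]
resp(op1)=2 < inv(op4)=5

after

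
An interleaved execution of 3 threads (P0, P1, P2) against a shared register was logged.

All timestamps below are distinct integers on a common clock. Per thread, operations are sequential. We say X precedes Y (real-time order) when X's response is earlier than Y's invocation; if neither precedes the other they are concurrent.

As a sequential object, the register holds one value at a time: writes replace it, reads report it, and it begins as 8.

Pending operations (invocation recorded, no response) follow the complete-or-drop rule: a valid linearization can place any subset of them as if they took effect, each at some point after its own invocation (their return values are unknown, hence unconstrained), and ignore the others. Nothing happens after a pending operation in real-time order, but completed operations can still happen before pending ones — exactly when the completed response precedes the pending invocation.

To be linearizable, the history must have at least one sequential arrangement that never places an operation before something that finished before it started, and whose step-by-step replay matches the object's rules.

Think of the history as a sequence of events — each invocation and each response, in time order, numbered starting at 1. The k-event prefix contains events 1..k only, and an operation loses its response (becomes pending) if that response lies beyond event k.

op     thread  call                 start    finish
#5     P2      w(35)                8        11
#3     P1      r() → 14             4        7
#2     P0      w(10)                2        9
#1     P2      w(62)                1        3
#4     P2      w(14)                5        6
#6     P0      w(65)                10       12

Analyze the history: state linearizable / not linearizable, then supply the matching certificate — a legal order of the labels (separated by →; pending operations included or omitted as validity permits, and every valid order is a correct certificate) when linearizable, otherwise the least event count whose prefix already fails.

linearizable — witness: #1 → #2 → #4 → #3 → #5 → #6

step 1: #1 w(62) — value 62
step 2: #2 w(10) — value 10
step 3: #4 w(14) — value 14
step 4: #3 r() → 14 — value 14
step 5: #5 w(35) — value 35
step 6: #6 w(65) — value 65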